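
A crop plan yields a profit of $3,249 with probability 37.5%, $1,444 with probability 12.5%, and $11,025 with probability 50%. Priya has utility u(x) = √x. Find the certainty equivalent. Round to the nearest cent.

E[u] = 0.375·√3249 + 0.125·√1444 + 0.5·√11025 = 0.375·57 + 0.125·38 + 0.5·105 = 78.625
CE = (78.625)² = 6181.890625

$6,181.89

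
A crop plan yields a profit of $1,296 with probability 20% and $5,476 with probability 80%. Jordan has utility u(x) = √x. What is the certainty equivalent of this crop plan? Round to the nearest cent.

E[u] = 0.2·√1296 + 0.8·√5476 = 0.2·36 + 0.8·74 = 66.4
CE = (66.4)² = 4408.96

$4,408.96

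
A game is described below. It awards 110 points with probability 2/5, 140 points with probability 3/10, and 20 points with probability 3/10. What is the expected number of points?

92 points

EV = 2/5 × 110 + 3/10 × 140 + 3/10 × 20 = 44 + 42 + 6 = 92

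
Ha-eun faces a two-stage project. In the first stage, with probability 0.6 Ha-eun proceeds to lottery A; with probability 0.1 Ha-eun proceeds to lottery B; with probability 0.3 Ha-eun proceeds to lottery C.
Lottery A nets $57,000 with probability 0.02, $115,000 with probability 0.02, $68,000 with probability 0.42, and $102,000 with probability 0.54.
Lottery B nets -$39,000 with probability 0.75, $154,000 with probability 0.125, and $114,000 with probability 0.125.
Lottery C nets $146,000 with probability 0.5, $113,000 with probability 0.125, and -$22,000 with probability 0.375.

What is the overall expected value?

$76,335.50

EV(A) = 0.02 × 57000 + 0.02 × 115000 + 0.42 × 68000 + 0.54 × 102000 = 1140 + 2300 + 28560 + 55080 = 87080
EV(B) = 0.75 × (-39000) + 0.125 × 154000 + 0.125 × 114000 = -29250 + 19250 + 14250 = 4250
EV(C) = 0.5 × 146000 + 0.125 × 113000 + 0.375 × (-22000) = 73000 + 14125 − 8250 = 78875
Overall = 0.6 × 87080 + 0.1 × 4250 + 0.3 × 78875 = 52248 + 425 + 23662.5 = 76335.5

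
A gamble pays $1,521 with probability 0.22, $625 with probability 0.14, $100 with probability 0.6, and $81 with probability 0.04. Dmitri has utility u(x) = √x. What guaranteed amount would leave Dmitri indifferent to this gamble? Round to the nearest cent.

E[u] = 0.22·√1521 + 0.14·√625 + 0.6·√100 + 0.04·√81 = 0.22·39 + 0.14·25 + 0.6·10 + 0.04·9 = 18.44
CE = (18.44)² = 340.0336

$340.03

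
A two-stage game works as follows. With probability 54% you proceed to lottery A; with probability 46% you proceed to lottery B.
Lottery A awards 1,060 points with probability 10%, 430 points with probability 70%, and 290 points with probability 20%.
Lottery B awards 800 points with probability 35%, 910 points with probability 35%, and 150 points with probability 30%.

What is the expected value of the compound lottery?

EV(A) = 0.1 × 1060 + 0.7 × 430 + 0.2 × 290 = 106 + 301 + 58 = 465
EV(B) = 0.35 × 800 + 0.35 × 910 + 0.3 × 150 = 280 + 318.5 + 45 = 643.5
Overall = 0.54 × 465 + 0.46 × 643.5 = 251.1 + 296.01 = 547.11

547.11 points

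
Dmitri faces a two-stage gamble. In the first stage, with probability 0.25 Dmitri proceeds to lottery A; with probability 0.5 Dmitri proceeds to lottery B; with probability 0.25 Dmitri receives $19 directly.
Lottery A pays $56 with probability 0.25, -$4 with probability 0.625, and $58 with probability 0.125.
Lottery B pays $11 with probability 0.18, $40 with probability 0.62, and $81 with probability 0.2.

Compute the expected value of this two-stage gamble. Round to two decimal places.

$30.93

EV(A) = 0.25 × 56 + 0.625 × (-4) + 0.125 × 58 = 14 − 2.5 + 7.25 = 18.75
EV(B) = 0.18 × 11 + 0.62 × 40 + 0.2 × 81 = 1.98 + 24.8 + 16.2 = 42.98
Branch C: 19 (certain)
Overall = 0.25 × 18.75 + 0.5 × 42.98 + 0.25 × 19 = 4.6875 + 21.49 + 4.75 = 30.9275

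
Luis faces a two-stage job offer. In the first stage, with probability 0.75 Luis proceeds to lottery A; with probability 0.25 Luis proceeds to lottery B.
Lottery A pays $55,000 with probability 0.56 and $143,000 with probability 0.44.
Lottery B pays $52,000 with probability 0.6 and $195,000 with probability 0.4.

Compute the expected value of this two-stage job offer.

EV(A) = 0.56 × 55000 + 0.44 × 143000 = 30800 + 62920 = 93720
EV(B) = 0.6 × 52000 + 0.4 × 195000 = 31200 + 78000 = 109200
Overall = 0.75 × 93720 + 0.25 × 109200 = 70290 + 27300 = 97590

$97,590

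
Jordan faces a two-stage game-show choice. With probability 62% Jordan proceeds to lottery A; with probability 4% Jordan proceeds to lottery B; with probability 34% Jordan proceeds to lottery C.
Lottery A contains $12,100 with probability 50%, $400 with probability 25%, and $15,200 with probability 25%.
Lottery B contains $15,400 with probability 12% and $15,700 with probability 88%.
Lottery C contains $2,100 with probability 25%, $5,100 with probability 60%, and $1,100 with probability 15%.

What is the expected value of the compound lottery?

$8,070.56

EV(A) = 0.5 × 12100 + 0.25 × 400 + 0.25 × 15200 = 6050 + 100 + 3800 = 9950
EV(B) = 0.12 × 15400 + 0.88 × 15700 = 1848 + 13816 = 15664
EV(C) = 0.25 × 2100 + 0.6 × 5100 + 0.15 × 1100 = 525 + 3060 + 165 = 3750
Overall = 0.62 × 9950 + 0.04 × 15664 + 0.34 × 3750 = 6169 + 626.56 + 1275 = 8070.56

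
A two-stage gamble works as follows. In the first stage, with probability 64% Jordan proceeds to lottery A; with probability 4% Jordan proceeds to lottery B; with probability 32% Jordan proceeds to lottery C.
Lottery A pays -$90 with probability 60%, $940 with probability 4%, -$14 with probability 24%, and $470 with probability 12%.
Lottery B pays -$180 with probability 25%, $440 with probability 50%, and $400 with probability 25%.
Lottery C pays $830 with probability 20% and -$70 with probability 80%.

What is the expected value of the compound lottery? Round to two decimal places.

$69.65

EV(A) = 0.6 × (-90) + 0.04 × 940 + 0.24 × (-14) + 0.12 × 470 = -54 + 37.6 − 3.36 + 56.4 = 36.64
EV(B) = 0.25 × (-180) + 0.5 × 440 + 0.25 × 400 = -45 + 220 + 100 = 275
EV(C) = 0.2 × 830 + 0.8 × (-70) = 166 − 56 = 110
Overall = 0.64 × 36.64 + 0.04 × 275 + 0.32 × 110 = 23.4496 + 11 + 35.2 = 69.6496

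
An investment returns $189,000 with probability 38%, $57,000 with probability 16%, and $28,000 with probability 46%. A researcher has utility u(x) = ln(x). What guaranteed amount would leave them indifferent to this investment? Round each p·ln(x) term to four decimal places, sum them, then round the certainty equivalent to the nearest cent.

$64,815.50

E[u] = 0.38·ln(189000) + 0.16·ln(57000) + 0.46·ln(28000) = 4.6168 + 1.7521 + 4.7104 = 11.0793
CE = e^11.0793 ≈ 64815.50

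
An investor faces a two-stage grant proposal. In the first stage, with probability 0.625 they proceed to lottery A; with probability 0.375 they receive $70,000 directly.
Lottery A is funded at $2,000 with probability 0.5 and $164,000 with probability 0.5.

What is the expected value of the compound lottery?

$78,125

EV(A) = 0.5 × 2000 + 0.5 × 164000 = 1000 + 82000 = 83000
Branch B: 70000 (certain)
Overall = 0.625 × 83000 + 0.375 × 70000 = 51875 + 26250 = 78125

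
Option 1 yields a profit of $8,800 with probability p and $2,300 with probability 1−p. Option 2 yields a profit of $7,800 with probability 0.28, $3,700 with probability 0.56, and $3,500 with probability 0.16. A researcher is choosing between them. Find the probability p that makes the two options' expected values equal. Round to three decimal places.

EV(Option 2) = 0.28 × 7800 + 0.56 × 3700 + 0.16 × 3500 = 2184 + 2072 + 560 = 4816
p·8800 + (1−p)·2300 = 4816
6500p + 2300 = 4816
p = (4816 − 2300) / 6500

p = 0.387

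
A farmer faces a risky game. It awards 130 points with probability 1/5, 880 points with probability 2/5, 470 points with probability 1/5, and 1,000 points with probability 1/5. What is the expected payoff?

EV = 1/5 × 130 + 2/5 × 880 + 1/5 × 470 + 1/5 × 1000 = 26 + 352 + 94 + 200 = 672

672 points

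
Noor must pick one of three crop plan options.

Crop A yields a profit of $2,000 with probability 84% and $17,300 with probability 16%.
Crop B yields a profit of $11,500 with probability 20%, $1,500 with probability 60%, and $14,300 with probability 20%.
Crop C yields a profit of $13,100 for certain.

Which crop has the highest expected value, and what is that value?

Crop A = 0.84 × 2000 + 0.16 × 17300 = 1680 + 2768 = 4448
Crop B = 0.2 × 11500 + 0.6 × 1500 + 0.2 × 14300 = 2300 + 900 + 2860 = 6060
Crop C: 13100 (certain)

Crop C ($13,100)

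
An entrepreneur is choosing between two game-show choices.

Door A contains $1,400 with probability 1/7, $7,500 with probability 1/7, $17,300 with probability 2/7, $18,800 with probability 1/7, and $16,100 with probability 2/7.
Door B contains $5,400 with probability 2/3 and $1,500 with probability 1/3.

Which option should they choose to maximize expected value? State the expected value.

Door A ($13,500)

Door A = 1/7 × 1400 + 1/7 × 7500 + 2/7 × 17300 + 1/7 × 18800 + 2/7 × 16100 = 200 + 1071.4286 + 4942.8571 + 2685.7143 + 4600 = 13500
Door B = 2/3 × 5400 + 1/3 × 1500 = 3600 + 500 = 4100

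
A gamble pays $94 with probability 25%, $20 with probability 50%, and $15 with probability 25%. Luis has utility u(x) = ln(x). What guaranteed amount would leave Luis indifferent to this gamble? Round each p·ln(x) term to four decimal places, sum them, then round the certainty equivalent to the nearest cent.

E[u] = 0.25·ln(94) + 0.5·ln(20) + 0.25·ln(15) = 1.1358 + 1.4979 + 0.6770 = 3.3107
CE = e^3.3107 ≈ 27.40

$27.40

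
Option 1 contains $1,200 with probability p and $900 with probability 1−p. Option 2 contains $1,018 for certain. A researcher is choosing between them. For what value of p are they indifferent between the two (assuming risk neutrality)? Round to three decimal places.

p·1200 + (1−p)·900 = 1018
300p + 900 = 1018
p = (1018 − 900) / 300

p = 0.393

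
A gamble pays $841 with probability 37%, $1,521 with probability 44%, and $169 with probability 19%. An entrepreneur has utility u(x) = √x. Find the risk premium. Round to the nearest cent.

E[u] = 0.37·√841 + 0.44·√1521 + 0.19·√169 = 0.37·29 + 0.44·39 + 0.19·13 = 30.36
CE = (30.36)² = 921.7296
Risk premium = EV − CE = 1012.52 − 921.7296 = 90.7904

$90.79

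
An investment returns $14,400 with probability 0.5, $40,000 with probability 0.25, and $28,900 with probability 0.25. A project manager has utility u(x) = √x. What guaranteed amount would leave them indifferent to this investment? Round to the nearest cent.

E[u] = 0.5·√14400 + 0.25·√40000 + 0.25·√28900 = 0.5·120 + 0.25·200 + 0.25·170 = 152.5
CE = (152.5)² = 23256.25

$23,256.25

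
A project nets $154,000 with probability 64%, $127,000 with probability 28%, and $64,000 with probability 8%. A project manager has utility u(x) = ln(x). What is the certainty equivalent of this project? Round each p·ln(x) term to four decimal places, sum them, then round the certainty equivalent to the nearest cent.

E[u] = 0.64·ln(154000) + 0.28·ln(127000) + 0.08·ln(64000) = 7.6446 + 3.2905 + 0.8853 = 11.8204
CE = e^11.8204 ≈ 135998.62

$135,998.62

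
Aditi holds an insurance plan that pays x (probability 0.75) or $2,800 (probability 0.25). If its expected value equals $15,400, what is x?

0.75·x + 0.25·2800 = 15400
0.75·x = 15400 − 700 = 14700
x = 14700 / 0.75 = 19600

x = $19,600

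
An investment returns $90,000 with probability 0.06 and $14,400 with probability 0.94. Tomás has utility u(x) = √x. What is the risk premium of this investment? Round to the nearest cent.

$1,827.36

E[u] = 0.06·√90000 + 0.94·√14400 = 0.06·300 + 0.94·120 = 130.8
CE = (130.8)² = 17108.64
Risk premium = EV − CE = 18936 − 17108.64 = 1827.36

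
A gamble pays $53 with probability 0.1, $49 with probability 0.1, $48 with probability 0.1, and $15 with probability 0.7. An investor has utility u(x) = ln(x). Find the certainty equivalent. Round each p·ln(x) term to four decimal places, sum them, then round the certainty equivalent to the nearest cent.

$21.52

E[u] = 0.1·ln(53) + 0.1·ln(49) + 0.1·ln(48) + 0.7·ln(15) = 0.3970 + 0.3892 + 0.3871 + 1.8956 = 3.0689
CE = e^3.0689 ≈ 21.52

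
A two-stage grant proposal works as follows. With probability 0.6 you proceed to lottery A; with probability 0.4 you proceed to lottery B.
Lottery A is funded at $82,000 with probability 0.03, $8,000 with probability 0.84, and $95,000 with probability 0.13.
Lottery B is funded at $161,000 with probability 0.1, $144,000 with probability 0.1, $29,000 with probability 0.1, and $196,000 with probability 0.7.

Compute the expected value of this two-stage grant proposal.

$81,158

EV(A) = 0.03 × 82000 + 0.84 × 8000 + 0.13 × 95000 = 2460 + 6720 + 12350 = 21530
EV(B) = 0.1 × 161000 + 0.1 × 144000 + 0.1 × 29000 + 0.7 × 196000 = 16100 + 14400 + 2900 + 137200 = 170600
Overall = 0.6 × 21530 + 0.4 × 170600 = 12918 + 68240 = 81158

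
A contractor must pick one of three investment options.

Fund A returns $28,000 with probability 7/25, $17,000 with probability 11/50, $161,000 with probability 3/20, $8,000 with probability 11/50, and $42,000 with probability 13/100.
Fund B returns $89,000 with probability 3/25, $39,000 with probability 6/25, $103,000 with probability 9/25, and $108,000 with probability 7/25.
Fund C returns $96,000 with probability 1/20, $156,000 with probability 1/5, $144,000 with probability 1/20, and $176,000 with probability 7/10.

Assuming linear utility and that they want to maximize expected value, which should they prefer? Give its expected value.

Fund C ($166,400)

Fund A = 7/25 × 28000 + 11/50 × 17000 + 3/20 × 161000 + 11/50 × 8000 + 13/100 × 42000 = 7840 + 3740 + 24150 + 1760 + 5460 = 42950
Fund B = 3/25 × 89000 + 6/25 × 39000 + 9/25 × 103000 + 7/25 × 108000 = 10680 + 9360 + 37080 + 30240 = 87360
Fund C = 1/20 × 96000 + 1/5 × 156000 + 1/20 × 144000 + 7/10 × 176000 = 4800 + 31200 + 7200 + 123200 = 166400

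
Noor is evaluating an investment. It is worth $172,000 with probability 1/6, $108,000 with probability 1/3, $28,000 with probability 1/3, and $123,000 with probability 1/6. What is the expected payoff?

EV = 1/6 × 172000 + 1/3 × 108000 + 1/3 × 28000 + 1/6 × 123000 = 28666.6667 + 36000 + 9333.3333 + 20500 = 94500

$94,500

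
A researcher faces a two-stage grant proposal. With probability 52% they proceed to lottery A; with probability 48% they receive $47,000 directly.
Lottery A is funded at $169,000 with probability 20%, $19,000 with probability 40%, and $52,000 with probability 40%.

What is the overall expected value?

$54,904

EV(A) = 0.2 × 169000 + 0.4 × 19000 + 0.4 × 52000 = 33800 + 7600 + 20800 = 62200
Branch B: 47000 (certain)
Overall = 0.52 × 62200 + 0.48 × 47000 = 32344 + 22560 = 54904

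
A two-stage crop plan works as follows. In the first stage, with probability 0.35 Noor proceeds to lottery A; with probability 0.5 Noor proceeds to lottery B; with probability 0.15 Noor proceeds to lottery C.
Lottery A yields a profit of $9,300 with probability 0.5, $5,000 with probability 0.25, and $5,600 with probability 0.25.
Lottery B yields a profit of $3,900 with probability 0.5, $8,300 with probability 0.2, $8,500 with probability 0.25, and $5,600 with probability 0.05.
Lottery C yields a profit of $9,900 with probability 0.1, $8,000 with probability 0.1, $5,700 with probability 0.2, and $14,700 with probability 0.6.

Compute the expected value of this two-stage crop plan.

EV(A) = 0.5 × 9300 + 0.25 × 5000 + 0.25 × 5600 = 4650 + 1250 + 1400 = 7300
EV(B) = 0.5 × 3900 + 0.2 × 8300 + 0.25 × 8500 + 0.05 × 5600 = 1950 + 1660 + 2125 + 280 = 6015
EV(C) = 0.1 × 9900 + 0.1 × 8000 + 0.2 × 5700 + 0.6 × 14700 = 990 + 800 + 1140 + 8820 = 11750
Overall = 0.35 × 7300 + 0.5 × 6015 + 0.15 × 11750 = 2555 + 3007.5 + 1762.5 = 7325

$7,325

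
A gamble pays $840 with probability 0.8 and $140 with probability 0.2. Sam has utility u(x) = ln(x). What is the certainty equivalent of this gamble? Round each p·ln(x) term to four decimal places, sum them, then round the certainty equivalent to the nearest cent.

E[u] = 0.8·ln(840) + 0.2·ln(140) = 5.3867 + 0.9883 = 6.3750
CE = e^6.3750 ≈ 586.99

$586.99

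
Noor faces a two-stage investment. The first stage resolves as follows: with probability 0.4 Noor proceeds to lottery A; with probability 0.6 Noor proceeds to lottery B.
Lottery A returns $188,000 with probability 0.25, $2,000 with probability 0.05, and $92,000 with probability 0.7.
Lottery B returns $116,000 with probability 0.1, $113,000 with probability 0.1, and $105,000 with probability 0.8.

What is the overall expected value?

EV(A) = 0.25 × 188000 + 0.05 × 2000 + 0.7 × 92000 = 47000 + 100 + 64400 = 111500
EV(B) = 0.1 × 116000 + 0.1 × 113000 + 0.8 × 105000 = 11600 + 11300 + 84000 = 106900
Overall = 0.4 × 111500 + 0.6 × 106900 = 44600 + 64140 = 108740

$108,740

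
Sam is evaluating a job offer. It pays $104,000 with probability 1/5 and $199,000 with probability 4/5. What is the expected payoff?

$180,000

EV = 1/5 × 104000 + 4/5 × 199000 = 20800 + 159200 = 180000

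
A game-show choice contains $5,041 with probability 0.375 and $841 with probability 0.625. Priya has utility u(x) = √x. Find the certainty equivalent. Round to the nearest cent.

E[u] = 0.375·√5041 + 0.625·√841 = 0.375·71 + 0.625·29 = 44.75
CE = (44.75)² = 2002.5625

$2,002.56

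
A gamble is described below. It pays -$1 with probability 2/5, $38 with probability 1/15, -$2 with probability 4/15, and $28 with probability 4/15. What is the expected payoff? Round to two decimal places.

$9.07

EV = 2/5 × (-1) + 1/15 × 38 + 4/15 × (-2) + 4/15 × 28 = -0.4 + 2.5333 − 0.5333 + 7.4667 = 9.0667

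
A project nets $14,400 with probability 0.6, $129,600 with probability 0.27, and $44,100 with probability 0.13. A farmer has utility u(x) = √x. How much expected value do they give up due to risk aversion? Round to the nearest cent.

E[u] = 0.6·√14400 + 0.27·√129600 + 0.13·√44100 = 0.6·120 + 0.27·360 + 0.13·210 = 196.5
CE = (196.5)² = 38612.25
Risk premium = EV − CE = 49365 − 38612.25 = 10752.75

$10,752.75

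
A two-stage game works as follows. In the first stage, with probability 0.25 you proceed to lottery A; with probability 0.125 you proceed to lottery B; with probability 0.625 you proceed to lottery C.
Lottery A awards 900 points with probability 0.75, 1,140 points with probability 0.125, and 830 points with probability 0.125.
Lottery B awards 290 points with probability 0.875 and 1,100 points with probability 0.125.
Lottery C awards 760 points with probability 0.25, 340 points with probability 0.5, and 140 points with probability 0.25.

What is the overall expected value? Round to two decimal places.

526.09 points

EV(A) = 0.75 × 900 + 0.125 × 1140 + 0.125 × 830 = 675 + 142.5 + 103.75 = 921.25
EV(B) = 0.875 × 290 + 0.125 × 1100 = 253.75 + 137.5 = 391.25
EV(C) = 0.25 × 760 + 0.5 × 340 + 0.25 × 140 = 190 + 170 + 35 = 395
Overall = 0.25 × 921.25 + 0.125 × 391.25 + 0.625 × 395 = 230.3125 + 48.90625 + 246.875 = 526.09375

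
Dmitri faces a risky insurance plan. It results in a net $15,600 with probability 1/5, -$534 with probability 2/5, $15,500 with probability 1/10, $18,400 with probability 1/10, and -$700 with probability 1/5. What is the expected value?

EV = 1/5 × 15600 + 2/5 × (-534) + 1/10 × 15500 + 1/10 × 18400 + 1/5 × (-700) = 3120 − 213.6 + 1550 + 1840 − 140 = 6156.4

$6,156.40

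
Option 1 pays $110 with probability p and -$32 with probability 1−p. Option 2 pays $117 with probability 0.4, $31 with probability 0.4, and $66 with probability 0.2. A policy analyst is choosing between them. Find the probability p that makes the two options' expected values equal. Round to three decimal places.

p = 0.735

EV(Option 2) = 0.4 × 117 + 0.4 × 31 + 0.2 × 66 = 46.8 + 12.4 + 13.2 = 72.4
p·110 + (1−p)·(-32) = 72.4
142p − 32 = 72.4
p = (72.4 + 32) / 142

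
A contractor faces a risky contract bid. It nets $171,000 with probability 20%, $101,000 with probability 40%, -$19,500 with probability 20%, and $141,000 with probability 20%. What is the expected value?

EV = 0.2 × 171000 + 0.4 × 101000 + 0.2 × (-19500) + 0.2 × 141000 = 34200 + 40400 − 3900 + 28200 = 98900

$98,900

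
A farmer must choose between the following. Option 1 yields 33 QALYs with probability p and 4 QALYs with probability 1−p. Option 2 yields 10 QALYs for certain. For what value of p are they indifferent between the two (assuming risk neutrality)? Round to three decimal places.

p·33 + (1−p)·4 = 10
29p + 4 = 10
p = (10 − 4) / 29

p = 0.207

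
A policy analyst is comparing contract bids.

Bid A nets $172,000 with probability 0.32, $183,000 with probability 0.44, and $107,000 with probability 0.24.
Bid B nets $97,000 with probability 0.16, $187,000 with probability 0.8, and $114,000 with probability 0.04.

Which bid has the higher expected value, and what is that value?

Bid A = 0.32 × 172000 + 0.44 × 183000 + 0.24 × 107000 = 55040 + 80520 + 25680 = 161240
Bid B = 0.16 × 97000 + 0.8 × 187000 + 0.04 × 114000 = 15520 + 149600 + 4560 = 169680

Bid B ($169,680)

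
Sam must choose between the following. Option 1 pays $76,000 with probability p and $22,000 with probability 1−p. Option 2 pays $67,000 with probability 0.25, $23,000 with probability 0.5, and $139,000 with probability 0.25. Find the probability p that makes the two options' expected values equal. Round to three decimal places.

p = 0.759

EV(Option 2) = 0.25 × 67000 + 0.5 × 23000 + 0.25 × 139000 = 16750 + 11500 + 34750 = 63000
p·76000 + (1−p)·22000 = 63000
54000p + 22000 = 63000
p = (63000 − 22000) / 54000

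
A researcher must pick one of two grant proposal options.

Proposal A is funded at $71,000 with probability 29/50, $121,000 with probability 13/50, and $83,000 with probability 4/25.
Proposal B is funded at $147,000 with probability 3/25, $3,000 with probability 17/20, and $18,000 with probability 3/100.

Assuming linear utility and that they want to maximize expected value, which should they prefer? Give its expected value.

Proposal A ($85,920)

Proposal A = 29/50 × 71000 + 13/50 × 121000 + 4/25 × 83000 = 41180 + 31460 + 13280 = 85920
Proposal B = 3/25 × 147000 + 17/20 × 3000 + 3/100 × 18000 = 17640 + 2550 + 540 = 20730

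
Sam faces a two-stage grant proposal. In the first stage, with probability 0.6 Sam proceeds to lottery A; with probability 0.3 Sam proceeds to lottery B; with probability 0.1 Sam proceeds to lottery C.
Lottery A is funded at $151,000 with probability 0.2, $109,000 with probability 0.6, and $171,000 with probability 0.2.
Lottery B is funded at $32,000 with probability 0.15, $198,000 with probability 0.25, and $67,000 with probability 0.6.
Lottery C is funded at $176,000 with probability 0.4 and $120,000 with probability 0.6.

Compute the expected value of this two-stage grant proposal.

$120,470

EV(A) = 0.2 × 151000 + 0.6 × 109000 + 0.2 × 171000 = 30200 + 65400 + 34200 = 129800
EV(B) = 0.15 × 32000 + 0.25 × 198000 + 0.6 × 67000 = 4800 + 49500 + 40200 = 94500
EV(C) = 0.4 × 176000 + 0.6 × 120000 = 70400 + 72000 = 142400
Overall = 0.6 × 129800 + 0.3 × 94500 + 0.1 × 142400 = 77880 + 28350 + 14240 = 120470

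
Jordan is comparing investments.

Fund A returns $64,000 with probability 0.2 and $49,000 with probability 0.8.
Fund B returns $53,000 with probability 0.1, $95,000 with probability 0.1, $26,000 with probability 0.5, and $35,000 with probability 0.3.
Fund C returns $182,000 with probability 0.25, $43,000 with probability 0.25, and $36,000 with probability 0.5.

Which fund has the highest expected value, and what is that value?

Fund A = 0.2 × 64000 + 0.8 × 49000 = 12800 + 39200 = 52000
Fund B = 0.1 × 53000 + 0.1 × 95000 + 0.5 × 26000 + 0.3 × 35000 = 5300 + 9500 + 13000 + 10500 = 38300
Fund C = 0.25 × 182000 + 0.25 × 43000 + 0.5 × 36000 = 45500 + 10750 + 18000 = 74250

Fund C ($74,250)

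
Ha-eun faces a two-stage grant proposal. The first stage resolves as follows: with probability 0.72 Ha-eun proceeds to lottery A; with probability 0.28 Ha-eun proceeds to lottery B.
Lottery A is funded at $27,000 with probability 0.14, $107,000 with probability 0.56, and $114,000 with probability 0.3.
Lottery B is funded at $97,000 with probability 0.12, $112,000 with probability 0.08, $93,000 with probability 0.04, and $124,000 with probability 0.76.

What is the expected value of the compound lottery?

EV(A) = 0.14 × 27000 + 0.56 × 107000 + 0.3 × 114000 = 3780 + 59920 + 34200 = 97900
EV(B) = 0.12 × 97000 + 0.08 × 112000 + 0.04 × 93000 + 0.76 × 124000 = 11640 + 8960 + 3720 + 94240 = 118560
Overall = 0.72 × 97900 + 0.28 × 118560 = 70488 + 33196.8 = 103684.8

$103,684.80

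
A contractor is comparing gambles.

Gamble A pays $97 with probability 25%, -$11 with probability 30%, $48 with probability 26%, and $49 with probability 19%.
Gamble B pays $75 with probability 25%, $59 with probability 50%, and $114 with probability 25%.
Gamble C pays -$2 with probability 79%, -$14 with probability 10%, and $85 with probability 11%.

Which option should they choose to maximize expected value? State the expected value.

Gamble A = 0.25 × 97 + 0.3 × (-11) + 0.26 × 48 + 0.19 × 49 = 24.25 − 3.3 + 12.48 + 9.31 = 42.74
Gamble B = 0.25 × 75 + 0.5 × 59 + 0.25 × 114 = 18.75 + 29.5 + 28.5 = 76.75
Gamble C = 0.79 × (-2) + 0.1 × (-14) + 0.11 × 85 = -1.58 − 1.4 + 9.35 = 6.37

Gamble B ($76.75)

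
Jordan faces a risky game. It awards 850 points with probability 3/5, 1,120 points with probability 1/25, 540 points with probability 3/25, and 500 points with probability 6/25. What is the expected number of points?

739.6 points

EV = 3/5 × 850 + 1/25 × 1120 + 3/25 × 540 + 6/25 × 500 = 510 + 44.8 + 64.8 + 120 = 739.6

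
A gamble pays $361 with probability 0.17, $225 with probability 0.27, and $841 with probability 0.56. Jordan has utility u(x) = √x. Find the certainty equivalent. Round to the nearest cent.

$553.19

E[u] = 0.17·√361 + 0.27·√225 + 0.56·√841 = 0.17·19 + 0.27·15 + 0.56·29 = 23.52
CE = (23.52)² = 553.1904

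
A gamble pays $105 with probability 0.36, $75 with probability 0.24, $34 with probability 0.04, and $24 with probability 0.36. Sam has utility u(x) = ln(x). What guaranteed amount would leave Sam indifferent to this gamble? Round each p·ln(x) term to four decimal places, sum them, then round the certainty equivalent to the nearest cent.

E[u] = 0.36·ln(105) + 0.24·ln(75) + 0.04·ln(34) + 0.36·ln(24) = 1.6754 + 1.0362 + 0.1411 + 1.1441 = 3.9968
CE = e^3.9968 ≈ 54.42

$54.42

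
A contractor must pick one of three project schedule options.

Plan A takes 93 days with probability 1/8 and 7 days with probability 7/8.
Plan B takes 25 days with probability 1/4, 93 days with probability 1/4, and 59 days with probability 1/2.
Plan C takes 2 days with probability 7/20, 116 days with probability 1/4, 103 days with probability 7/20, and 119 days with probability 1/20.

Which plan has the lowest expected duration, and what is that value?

Plan A = 1/8 × 93 + 7/8 × 7 = 11.625 + 6.125 = 17.75
Plan B = 1/4 × 25 + 1/4 × 93 + 1/2 × 59 = 6.25 + 23.25 + 29.5 = 59
Plan C = 7/20 × 2 + 1/4 × 116 + 7/20 × 103 + 1/20 × 119 = 0.7 + 29 + 36.05 + 5.95 = 71.7

Plan A (17.75 days)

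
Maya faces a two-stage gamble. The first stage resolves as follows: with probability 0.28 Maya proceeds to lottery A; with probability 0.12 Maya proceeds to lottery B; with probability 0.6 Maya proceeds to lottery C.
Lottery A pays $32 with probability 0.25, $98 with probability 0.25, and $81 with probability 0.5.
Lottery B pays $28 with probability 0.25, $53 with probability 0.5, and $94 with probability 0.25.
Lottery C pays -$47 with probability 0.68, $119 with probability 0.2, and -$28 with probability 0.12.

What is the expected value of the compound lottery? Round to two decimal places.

EV(A) = 0.25 × 32 + 0.25 × 98 + 0.5 × 81 = 8 + 24.5 + 40.5 = 73
EV(B) = 0.25 × 28 + 0.5 × 53 + 0.25 × 94 = 7 + 26.5 + 23.5 = 57
EV(C) = 0.68 × (-47) + 0.2 × 119 + 0.12 × (-28) = -31.96 + 23.8 − 3.36 = -11.52
Overall = 0.28 × 73 + 0.12 × 57 + 0.6 × (-11.52) = 20.44 + 6.84 − 6.912 = 20.368

$20.37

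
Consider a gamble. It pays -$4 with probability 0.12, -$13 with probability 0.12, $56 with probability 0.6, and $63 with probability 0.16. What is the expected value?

EV = 0.12 × (-4) + 0.12 × (-13) + 0.6 × 56 + 0.16 × 63 = -0.48 − 1.56 + 33.6 + 10.08 = 41.64

$41.64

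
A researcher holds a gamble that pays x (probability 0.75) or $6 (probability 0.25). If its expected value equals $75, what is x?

x = $98

0.75·x + 0.25·6 = 75
0.75·x = 75 − 1.5 = 73.5
x = 73.5 / 0.75 = 98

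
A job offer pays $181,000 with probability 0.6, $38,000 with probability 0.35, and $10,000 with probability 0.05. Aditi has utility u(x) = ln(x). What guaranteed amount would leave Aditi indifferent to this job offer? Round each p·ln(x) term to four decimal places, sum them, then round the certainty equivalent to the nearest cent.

E[u] = 0.6·ln(181000) + 0.35·ln(38000) + 0.05·ln(10000) = 7.2638 + 3.6909 + 0.4605 = 11.4152
CE = e^11.4152 ≈ 90689.78

$90,689.78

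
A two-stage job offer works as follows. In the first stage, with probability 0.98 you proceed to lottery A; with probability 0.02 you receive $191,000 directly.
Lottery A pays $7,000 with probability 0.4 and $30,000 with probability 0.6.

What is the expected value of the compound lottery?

EV(A) = 0.4 × 7000 + 0.6 × 30000 = 2800 + 18000 = 20800
Branch B: 191000 (certain)
Overall = 0.98 × 20800 + 0.02 × 191000 = 20384 + 3820 = 24204

$24,204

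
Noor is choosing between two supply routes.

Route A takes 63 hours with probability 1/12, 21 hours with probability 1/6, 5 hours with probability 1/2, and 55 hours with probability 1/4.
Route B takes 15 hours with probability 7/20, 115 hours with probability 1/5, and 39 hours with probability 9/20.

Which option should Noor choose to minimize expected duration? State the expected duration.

Route A = 1/12 × 63 + 1/6 × 21 + 1/2 × 5 + 1/4 × 55 = 5.25 + 3.5 + 2.5 + 13.75 = 25
Route B = 7/20 × 15 + 1/5 × 115 + 9/20 × 39 = 5.25 + 23 + 17.55 = 45.8

Route A (25 hours)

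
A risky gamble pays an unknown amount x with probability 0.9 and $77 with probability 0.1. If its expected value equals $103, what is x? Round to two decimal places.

x = $105.89

0.9·x + 0.1·77 = 103
0.9·x = 103 − 7.7 = 95.3
x = 95.3 / 0.9 = 105.8889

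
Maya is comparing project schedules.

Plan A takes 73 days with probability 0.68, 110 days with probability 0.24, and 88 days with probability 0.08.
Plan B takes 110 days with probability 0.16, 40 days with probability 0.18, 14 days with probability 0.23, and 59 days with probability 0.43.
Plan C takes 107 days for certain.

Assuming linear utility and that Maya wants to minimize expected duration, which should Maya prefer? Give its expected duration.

Plan B (53.39 days)

Plan A = 0.68 × 73 + 0.24 × 110 + 0.08 × 88 = 49.64 + 26.4 + 7.04 = 83.08
Plan B = 0.16 × 110 + 0.18 × 40 + 0.23 × 14 + 0.43 × 59 = 17.6 + 7.2 + 3.22 + 25.37 = 53.39
Plan C: 107 (certain)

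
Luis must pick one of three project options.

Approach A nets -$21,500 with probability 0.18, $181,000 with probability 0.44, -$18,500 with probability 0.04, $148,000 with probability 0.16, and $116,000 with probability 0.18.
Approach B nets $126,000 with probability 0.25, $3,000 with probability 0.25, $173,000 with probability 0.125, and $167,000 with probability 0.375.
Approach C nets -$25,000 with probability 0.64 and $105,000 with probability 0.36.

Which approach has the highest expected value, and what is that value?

Approach A = 0.18 × (-21500) + 0.44 × 181000 + 0.04 × (-18500) + 0.16 × 148000 + 0.18 × 116000 = -3870 + 79640 − 740 + 23680 + 20880 = 119590
Approach B = 0.25 × 126000 + 0.25 × 3000 + 0.125 × 173000 + 0.375 × 167000 = 31500 + 750 + 21625 + 62625 = 116500
Approach C = 0.64 × (-25000) + 0.36 × 105000 = -16000 + 37800 = 21800

Approach A ($119,590)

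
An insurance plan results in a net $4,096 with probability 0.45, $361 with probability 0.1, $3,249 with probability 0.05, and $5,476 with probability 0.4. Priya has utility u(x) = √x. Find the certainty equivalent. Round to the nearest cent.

$3,987.92

E[u] = 0.45·√4096 + 0.1·√361 + 0.05·√3249 + 0.4·√5476 = 0.45·64 + 0.1·19 + 0.05·57 + 0.4·74 = 63.15
CE = (63.15)² = 3987.9225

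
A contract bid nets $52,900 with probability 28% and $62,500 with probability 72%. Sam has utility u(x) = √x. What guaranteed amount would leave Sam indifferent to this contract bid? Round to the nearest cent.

$59,731.36

E[u] = 0.28·√52900 + 0.72·√62500 = 0.28·230 + 0.72·250 = 244.4
CE = (244.4)² = 59731.36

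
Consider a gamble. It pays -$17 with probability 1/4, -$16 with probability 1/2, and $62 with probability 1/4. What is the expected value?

$3.25

EV = 1/4 × (-17) + 1/2 × (-16) + 1/4 × 62 = -4.25 − 8 + 15.5 = 3.25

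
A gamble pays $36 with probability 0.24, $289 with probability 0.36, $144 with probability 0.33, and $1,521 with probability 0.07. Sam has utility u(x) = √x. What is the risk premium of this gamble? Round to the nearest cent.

E[u] = 0.24·√36 + 0.36·√289 + 0.33·√144 + 0.07·√1521 = 0.24·6 + 0.36·17 + 0.33·12 + 0.07·39 = 14.25
CE = (14.25)² = 203.0625
Risk premium = EV − CE = 266.67 − 203.0625 = 63.6075

$63.61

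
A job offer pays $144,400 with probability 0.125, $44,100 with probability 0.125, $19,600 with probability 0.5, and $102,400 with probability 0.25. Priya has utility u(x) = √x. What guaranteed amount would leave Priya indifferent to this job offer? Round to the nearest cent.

E[u] = 0.125·√144400 + 0.125·√44100 + 0.5·√19600 + 0.25·√102400 = 0.125·380 + 0.125·210 + 0.5·140 + 0.25·320 = 223.75
CE = (223.75)² = 50064.0625

$50,064.06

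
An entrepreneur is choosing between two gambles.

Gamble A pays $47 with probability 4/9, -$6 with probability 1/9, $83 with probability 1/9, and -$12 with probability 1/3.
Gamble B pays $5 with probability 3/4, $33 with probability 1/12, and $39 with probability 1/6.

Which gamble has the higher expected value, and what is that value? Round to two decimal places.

Gamble A ($25.44)

Gamble A = 4/9 × 47 + 1/9 × (-6) + 1/9 × 83 + 1/3 × (-12) = 20.8889 − 0.6667 + 9.2222 − 4 = 25.4444
Gamble B = 3/4 × 5 + 1/12 × 33 + 1/6 × 39 = 3.75 + 2.75 + 6.5 = 13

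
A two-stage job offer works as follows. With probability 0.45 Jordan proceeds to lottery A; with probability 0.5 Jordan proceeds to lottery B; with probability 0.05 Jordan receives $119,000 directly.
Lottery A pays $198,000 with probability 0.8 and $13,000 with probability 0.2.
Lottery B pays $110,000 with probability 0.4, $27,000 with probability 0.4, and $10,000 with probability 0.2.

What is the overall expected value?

EV(A) = 0.8 × 198000 + 0.2 × 13000 = 158400 + 2600 = 161000
EV(B) = 0.4 × 110000 + 0.4 × 27000 + 0.2 × 10000 = 44000 + 10800 + 2000 = 56800
Branch C: 119000 (certain)
Overall = 0.45 × 161000 + 0.5 × 56800 + 0.05 × 119000 = 72450 + 28400 + 5950 = 106800

$106,800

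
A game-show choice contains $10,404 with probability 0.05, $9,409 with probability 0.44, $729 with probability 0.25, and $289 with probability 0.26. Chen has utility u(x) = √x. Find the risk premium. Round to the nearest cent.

E[u] = 0.05·√10404 + 0.44·√9409 + 0.25·√729 + 0.26·√289 = 0.05·102 + 0.44·97 + 0.25·27 + 0.26·17 = 58.95
CE = (58.95)² = 3475.1025
Risk premium = EV − CE = 4917.55 − 3475.1025 = 1442.4475

$1,442.45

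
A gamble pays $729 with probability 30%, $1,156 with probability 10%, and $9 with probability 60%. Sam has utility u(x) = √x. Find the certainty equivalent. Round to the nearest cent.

$176.89

E[u] = 0.3·√729 + 0.1·√1156 + 0.6·√9 = 0.3·27 + 0.1·34 + 0.6·3 = 13.3
CE = (13.3)² = 176.89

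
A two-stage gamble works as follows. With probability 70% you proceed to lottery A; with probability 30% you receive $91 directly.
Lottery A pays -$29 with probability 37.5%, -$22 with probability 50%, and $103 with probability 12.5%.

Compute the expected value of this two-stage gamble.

EV(A) = 0.375 × (-29) + 0.5 × (-22) + 0.125 × 103 = -10.875 − 11 + 12.875 = -9
Branch B: 91 (certain)
Overall = 0.7 × (-9) + 0.3 × 91 = -6.3 + 27.3 = 21

$21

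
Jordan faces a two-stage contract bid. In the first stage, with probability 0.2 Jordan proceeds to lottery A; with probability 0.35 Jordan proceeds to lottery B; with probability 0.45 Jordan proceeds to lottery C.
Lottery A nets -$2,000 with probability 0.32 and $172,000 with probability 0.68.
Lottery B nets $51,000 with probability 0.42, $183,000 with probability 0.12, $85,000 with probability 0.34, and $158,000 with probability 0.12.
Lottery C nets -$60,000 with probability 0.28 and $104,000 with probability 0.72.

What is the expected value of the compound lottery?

EV(A) = 0.32 × (-2000) + 0.68 × 172000 = -640 + 116960 = 116320
EV(B) = 0.42 × 51000 + 0.12 × 183000 + 0.34 × 85000 + 0.12 × 158000 = 21420 + 21960 + 28900 + 18960 = 91240
EV(C) = 0.28 × (-60000) + 0.72 × 104000 = -16800 + 74880 = 58080
Overall = 0.2 × 116320 + 0.35 × 91240 + 0.45 × 58080 = 23264 + 31934 + 26136 = 81334

$81,334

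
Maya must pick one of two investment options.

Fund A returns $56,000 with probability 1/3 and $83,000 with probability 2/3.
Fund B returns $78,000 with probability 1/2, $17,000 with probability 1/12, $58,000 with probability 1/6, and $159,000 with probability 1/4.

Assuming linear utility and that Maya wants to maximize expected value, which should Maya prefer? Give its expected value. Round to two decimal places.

Fund B ($89,833.33)

Fund A = 1/3 × 56000 + 2/3 × 83000 = 18666.6667 + 55333.3333 = 74000
Fund B = 1/2 × 78000 + 1/12 × 17000 + 1/6 × 58000 + 1/4 × 159000 = 39000 + 1416.6667 + 9666.6667 + 39750 = 89833.3333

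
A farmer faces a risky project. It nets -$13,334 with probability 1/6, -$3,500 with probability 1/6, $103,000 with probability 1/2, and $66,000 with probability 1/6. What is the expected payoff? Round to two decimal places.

EV = 1/6 × (-13334) + 1/6 × (-3500) + 1/2 × 103000 + 1/6 × 66000 = -2222.3333 − 583.3333 + 51500 + 11000 = 59694.3333

$59,694.33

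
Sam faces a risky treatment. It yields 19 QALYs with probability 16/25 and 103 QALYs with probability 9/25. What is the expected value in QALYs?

EV = 16/25 × 19 + 9/25 × 103 = 12.16 + 37.08 = 49.24

49.24 QALYs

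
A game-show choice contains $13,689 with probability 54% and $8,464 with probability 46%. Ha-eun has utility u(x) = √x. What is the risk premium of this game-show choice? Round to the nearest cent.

E[u] = 0.54·√13689 + 0.46·√8464 = 0.54·117 + 0.46·92 = 105.5
CE = (105.5)² = 11130.25
Risk premium = EV − CE = 11285.5 − 11130.25 = 155.25

$155.25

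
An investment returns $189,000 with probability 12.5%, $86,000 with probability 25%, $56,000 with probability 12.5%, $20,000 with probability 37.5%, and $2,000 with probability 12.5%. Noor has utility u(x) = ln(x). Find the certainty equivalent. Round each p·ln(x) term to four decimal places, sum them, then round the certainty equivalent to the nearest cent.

$32,522.91

E[u] = 0.125·ln(189000) + 0.25·ln(86000) + 0.125·ln(56000) + 0.375·ln(20000) + 0.125·ln(2000) = 1.5187 + 2.8405 + 1.3666 + 3.7138 + 0.9501 = 10.3897
CE = e^10.3897 ≈ 32522.91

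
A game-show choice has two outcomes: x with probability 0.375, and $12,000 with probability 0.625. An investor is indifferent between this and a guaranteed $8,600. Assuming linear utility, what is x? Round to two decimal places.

0.375·x + 0.625·12000 = 8600
0.375·x = 8600 − 7500 = 1100
x = 1100 / 0.375 = 2933.3333

x = $2,933.33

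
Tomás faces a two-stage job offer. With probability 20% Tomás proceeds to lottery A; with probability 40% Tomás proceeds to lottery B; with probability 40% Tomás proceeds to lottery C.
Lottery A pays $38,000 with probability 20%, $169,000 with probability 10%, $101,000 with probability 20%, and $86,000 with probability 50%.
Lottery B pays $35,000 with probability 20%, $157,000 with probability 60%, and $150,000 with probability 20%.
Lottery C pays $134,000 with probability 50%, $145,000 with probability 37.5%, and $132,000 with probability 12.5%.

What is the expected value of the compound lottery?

$125,170

EV(A) = 0.2 × 38000 + 0.1 × 169000 + 0.2 × 101000 + 0.5 × 86000 = 7600 + 16900 + 20200 + 43000 = 87700
EV(B) = 0.2 × 35000 + 0.6 × 157000 + 0.2 × 150000 = 7000 + 94200 + 30000 = 131200
EV(C) = 0.5 × 134000 + 0.375 × 145000 + 0.125 × 132000 = 67000 + 54375 + 16500 = 137875
Overall = 0.2 × 87700 + 0.4 × 131200 + 0.4 × 137875 = 17540 + 52480 + 55150 = 125170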